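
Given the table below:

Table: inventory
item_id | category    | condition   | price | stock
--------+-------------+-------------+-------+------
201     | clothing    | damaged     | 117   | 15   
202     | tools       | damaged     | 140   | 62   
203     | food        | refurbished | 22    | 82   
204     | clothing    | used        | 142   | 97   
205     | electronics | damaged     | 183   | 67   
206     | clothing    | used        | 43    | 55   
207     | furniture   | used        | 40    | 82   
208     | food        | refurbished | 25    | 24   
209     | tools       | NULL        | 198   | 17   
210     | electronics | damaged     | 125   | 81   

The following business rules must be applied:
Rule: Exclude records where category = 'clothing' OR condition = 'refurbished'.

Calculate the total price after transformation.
686

Step 1: Find records where category = 'clothing' OR condition = 'refurbished'
Step 2: 5 records match, summing to 349
Step 3: Original sum: 1035
Step 4: Remaining sum = 1035 - 349 = 686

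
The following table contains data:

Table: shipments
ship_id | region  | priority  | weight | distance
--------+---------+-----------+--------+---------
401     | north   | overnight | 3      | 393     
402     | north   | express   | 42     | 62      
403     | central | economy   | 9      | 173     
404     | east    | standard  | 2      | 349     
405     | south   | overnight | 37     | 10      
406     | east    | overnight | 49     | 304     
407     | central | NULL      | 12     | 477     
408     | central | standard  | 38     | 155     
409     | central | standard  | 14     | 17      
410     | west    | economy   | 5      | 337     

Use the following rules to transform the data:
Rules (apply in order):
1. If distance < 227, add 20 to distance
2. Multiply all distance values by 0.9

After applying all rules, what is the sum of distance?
2139.3

Step 1: Apply Rule 1 - Add 20 to records with distance < 227
  - 5 records affected: 417 + (5 × 20) = 517
  - Unaffected records: 1860
  - Sum after Rule 1: 2377
Step 2: Apply Rule 2 - Multiply all by 0.9
  - 2377 × 0.9 = 2139.3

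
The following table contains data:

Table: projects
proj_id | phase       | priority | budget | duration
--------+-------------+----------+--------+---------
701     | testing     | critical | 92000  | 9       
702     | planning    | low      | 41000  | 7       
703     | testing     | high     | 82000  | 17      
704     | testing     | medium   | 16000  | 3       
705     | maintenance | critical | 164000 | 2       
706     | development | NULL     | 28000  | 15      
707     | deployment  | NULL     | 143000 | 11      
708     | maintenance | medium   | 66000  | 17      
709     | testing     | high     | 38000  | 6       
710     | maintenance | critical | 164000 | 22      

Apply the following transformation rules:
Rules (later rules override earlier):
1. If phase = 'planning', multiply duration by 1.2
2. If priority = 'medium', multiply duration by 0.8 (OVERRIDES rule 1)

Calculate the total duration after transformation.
106.4

Step 1: Rule 2 takes priority for records with priority = 'medium'
  - 2 records: 20 × 0.8 = 16.0
Step 2: Rule 1 applies to remaining records with phase = 'planning'
  - 1 records: 7 × 1.2 = 8.4
Step 3: Other records unchanged: 82
Step 4: Final sum = 16.0 + 8.4 + 82 = 106.4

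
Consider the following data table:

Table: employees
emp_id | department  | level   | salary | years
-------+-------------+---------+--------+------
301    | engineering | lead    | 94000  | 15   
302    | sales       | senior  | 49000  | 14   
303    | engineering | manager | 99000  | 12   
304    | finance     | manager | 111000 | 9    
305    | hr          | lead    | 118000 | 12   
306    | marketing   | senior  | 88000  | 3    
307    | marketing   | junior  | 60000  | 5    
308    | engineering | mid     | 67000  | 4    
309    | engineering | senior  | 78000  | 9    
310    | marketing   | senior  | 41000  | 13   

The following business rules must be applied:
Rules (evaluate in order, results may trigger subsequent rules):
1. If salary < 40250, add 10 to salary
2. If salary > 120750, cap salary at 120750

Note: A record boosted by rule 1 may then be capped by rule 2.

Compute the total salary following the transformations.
805000

Step 1: Apply rule 1 to records with salary < 40250
  - 0 records get bonus of 10
  - Of these, 0 records then exceed 120750 and get capped
Step 2: Apply rule 2 to records with salary > 120750
  - 0 records (original) are capped
Step 3: Calculate final sum = 805000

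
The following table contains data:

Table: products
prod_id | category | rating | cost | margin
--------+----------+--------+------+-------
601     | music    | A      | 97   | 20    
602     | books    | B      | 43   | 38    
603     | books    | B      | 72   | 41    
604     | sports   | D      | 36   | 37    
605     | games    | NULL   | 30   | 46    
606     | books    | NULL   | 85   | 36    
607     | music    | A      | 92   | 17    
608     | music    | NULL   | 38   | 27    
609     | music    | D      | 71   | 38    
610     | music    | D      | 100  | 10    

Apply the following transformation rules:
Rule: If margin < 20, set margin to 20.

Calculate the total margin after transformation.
323

Step 1: 2 records have margin < 20
Step 2: These records originally summed to 27
Step 3: After setting to minimum: 2 × 20 = 40
Step 4: Unaffected records sum: 283
Step 5: Final sum = 40 + 283 = 323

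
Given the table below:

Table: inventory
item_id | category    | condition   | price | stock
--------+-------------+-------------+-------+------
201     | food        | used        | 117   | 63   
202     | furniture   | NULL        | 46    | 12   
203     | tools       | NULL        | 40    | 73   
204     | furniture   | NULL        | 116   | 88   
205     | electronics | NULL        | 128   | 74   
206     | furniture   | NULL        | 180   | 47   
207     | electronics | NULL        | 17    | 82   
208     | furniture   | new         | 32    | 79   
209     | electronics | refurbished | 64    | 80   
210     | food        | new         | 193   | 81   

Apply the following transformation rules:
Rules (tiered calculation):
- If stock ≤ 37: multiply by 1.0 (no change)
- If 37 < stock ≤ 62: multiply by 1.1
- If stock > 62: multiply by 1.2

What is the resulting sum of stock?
807.7

Step 1: Tier 1 (stock ≤ 37): 1 records, sum = 12 × 1.0 = 12.0
Step 2: Tier 2 (37 < stock ≤ 62): 1 records, sum = 47 × 1.1 = 51.7
Step 3: Tier 3 (stock > 62): 8 records, sum = 620 × 1.2 = 744.0
Step 4: Final sum = 12.0 + 51.7 + 744.0 = 807.7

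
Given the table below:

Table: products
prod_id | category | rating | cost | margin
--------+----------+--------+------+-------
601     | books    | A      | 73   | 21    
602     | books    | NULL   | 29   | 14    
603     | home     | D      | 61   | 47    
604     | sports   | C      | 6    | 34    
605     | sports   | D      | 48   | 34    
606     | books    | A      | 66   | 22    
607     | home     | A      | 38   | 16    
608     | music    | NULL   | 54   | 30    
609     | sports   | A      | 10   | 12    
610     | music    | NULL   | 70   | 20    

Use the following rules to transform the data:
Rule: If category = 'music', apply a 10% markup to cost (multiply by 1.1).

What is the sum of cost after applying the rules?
467.4

Step 1: Records with category = 'music' have total cost = 124
Step 2: Apply multiplier: 124 × 1.1 = 136.4
Step 3: Other records total: 331
Step 4: Final sum = 136.4 + 331 = 467.4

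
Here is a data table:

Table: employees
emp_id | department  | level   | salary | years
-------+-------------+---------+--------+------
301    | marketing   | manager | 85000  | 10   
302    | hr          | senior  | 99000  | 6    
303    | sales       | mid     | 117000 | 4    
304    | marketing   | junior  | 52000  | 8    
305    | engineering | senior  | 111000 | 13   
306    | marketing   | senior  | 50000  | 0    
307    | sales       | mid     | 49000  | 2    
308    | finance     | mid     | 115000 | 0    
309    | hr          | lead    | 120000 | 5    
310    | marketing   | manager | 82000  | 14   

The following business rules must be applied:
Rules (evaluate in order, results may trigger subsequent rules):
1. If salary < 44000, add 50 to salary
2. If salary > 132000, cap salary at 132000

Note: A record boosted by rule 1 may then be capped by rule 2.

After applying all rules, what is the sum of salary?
880000

Step 1: Apply rule 1 to records with salary < 44000
  - 0 records get bonus of 50
  - Of these, 0 records then exceed 132000 and get capped
Step 2: Apply rule 2 to records with salary > 132000
  - 0 records (original) are capped
Step 3: Calculate final sum = 880000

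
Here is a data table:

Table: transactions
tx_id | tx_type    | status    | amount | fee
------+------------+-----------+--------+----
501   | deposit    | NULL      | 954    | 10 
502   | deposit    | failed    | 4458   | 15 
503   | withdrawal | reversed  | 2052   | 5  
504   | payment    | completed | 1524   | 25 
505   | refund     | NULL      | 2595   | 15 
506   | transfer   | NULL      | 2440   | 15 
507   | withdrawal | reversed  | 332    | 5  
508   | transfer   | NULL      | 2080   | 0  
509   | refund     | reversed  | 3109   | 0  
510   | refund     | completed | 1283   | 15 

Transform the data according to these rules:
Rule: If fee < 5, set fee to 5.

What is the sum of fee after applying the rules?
115

Step 1: 2 records have fee < 5
Step 2: These records originally summed to 0
Step 3: After setting to minimum: 2 × 5 = 10
Step 4: Unaffected records sum: 105
Step 5: Final sum = 10 + 105 = 115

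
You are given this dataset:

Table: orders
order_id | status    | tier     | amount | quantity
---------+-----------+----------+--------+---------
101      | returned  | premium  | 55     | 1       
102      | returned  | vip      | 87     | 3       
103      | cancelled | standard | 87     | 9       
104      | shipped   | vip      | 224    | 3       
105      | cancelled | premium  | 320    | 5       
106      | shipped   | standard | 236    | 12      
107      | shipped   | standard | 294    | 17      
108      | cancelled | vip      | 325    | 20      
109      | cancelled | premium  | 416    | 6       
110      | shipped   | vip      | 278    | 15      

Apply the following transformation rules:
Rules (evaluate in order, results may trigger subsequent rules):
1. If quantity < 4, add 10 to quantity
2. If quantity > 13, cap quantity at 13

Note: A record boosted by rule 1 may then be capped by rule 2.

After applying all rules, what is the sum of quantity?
108

Step 1: Apply rule 1 to records with quantity < 4
  - 3 records get bonus of 10
  - Of these, 0 records then exceed 13 and get capped
Step 2: Apply rule 2 to records with quantity > 13
  - 3 records (original) are capped
Step 3: Calculate final sum = 108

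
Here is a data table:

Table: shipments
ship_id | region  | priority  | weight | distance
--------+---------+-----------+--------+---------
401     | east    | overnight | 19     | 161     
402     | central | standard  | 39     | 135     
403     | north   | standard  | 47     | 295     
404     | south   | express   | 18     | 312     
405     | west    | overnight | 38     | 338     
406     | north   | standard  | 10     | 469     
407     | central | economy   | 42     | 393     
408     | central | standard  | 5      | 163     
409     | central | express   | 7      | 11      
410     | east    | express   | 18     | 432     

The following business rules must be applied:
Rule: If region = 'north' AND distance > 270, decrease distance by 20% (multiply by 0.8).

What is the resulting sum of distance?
2556.2

Step 1: Find records where region = 'north' AND distance > 270
Step 2: 2 records match, summing to 764
Step 3: After multiplier: 764 × 0.8 = 611.2
Step 4: Unaffected records sum: 1945
Step 5: Final sum = 611.2 + 1945 = 2556.2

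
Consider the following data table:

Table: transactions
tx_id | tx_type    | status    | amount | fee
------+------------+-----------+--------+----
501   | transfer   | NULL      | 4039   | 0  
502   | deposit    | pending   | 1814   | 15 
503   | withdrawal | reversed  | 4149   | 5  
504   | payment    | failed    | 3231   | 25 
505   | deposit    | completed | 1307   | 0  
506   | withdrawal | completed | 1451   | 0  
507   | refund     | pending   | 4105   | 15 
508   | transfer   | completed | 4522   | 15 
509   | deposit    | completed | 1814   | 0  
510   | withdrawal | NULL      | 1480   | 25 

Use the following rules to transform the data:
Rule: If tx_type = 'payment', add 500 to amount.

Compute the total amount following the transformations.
28412

Step 1: Count records where tx_type = 'payment': 1
Step 2: Total bonus added: 1 × 500 = 500
Step 3: Original sum of amount: 27912
Step 4: Final sum = 27912 + 500 = 28412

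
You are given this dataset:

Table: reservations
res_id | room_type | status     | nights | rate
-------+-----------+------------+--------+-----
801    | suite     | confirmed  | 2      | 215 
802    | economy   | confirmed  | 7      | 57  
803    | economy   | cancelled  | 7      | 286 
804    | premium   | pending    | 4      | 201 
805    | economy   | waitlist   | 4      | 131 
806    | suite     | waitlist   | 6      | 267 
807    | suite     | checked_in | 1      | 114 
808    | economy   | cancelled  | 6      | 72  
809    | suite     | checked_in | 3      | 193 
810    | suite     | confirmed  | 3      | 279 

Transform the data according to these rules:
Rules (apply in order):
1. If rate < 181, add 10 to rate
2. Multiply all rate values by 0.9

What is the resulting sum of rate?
1669.5

Step 1: Apply Rule 1 - Add 10 to records with rate < 181
  - 4 records affected: 374 + (4 × 10) = 414
  - Unaffected records: 1441
  - Sum after Rule 1: 1855
Step 2: Apply Rule 2 - Multiply all by 0.9
  - 1855 × 0.9 = 1669.5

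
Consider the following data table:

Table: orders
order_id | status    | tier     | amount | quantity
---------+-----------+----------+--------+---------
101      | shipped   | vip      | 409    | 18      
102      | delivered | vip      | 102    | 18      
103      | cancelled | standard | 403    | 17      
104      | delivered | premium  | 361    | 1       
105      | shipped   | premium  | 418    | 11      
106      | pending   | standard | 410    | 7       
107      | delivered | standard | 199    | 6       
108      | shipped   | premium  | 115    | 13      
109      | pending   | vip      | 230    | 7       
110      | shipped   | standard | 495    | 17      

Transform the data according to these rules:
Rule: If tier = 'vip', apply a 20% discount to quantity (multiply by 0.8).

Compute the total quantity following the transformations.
106.4

Step 1: Records with tier = 'vip' have total quantity = 43
Step 2: Apply multiplier: 43 × 0.8 = 34.4
Step 3: Other records total: 72
Step 4: Final sum = 34.4 + 72 = 106.4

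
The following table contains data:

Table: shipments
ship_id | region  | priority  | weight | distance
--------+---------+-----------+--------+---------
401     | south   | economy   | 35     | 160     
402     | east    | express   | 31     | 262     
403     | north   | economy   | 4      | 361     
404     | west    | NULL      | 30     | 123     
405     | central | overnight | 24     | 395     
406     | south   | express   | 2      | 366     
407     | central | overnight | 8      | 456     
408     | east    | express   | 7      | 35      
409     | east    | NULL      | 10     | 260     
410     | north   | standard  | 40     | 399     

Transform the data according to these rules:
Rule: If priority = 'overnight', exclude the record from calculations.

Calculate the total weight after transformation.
159

Step 1: Identify records where priority = 'overnight'
Step 2: The excluded records sum to 32
Step 3: Original total weight = 191
Step 4: Remaining total = 191 - 32 = 159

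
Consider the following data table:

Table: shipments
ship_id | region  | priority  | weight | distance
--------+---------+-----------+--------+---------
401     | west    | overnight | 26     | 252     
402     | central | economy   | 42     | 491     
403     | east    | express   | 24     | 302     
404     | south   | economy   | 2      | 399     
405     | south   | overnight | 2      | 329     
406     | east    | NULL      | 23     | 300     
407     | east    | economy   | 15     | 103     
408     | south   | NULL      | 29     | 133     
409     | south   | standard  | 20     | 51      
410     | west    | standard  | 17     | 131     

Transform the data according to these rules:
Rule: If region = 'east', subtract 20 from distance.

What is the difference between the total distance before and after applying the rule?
60

Step 1: Original sum of distance = 2491
Step 2: 3 records have region = 'east'
Step 3: Each affected record changes by -20
Step 4: Total change = 3 × -20 = -60
Step 5: New sum = 2491 + -60 = 2431
Step 6: Difference = |2431 - 2491| = 60
        (Sum decreased by 60)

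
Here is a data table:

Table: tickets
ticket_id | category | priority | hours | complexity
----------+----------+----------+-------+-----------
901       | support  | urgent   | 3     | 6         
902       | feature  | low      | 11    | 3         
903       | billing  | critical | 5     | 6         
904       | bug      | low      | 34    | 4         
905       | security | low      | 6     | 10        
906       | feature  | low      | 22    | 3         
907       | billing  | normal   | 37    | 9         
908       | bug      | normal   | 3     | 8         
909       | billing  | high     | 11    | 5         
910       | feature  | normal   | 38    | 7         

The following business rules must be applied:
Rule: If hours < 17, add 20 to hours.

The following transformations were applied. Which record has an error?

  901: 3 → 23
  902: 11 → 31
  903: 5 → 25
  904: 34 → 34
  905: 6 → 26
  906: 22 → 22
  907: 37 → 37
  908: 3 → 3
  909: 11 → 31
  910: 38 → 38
Record 908 has an error. The correct transformed value should be 23, not 3.

Step 1: Check each record against the rule
Step 2: Record 908 has hours = 3
Step 3: Since 3 < 17, the bonus should have been applied
Step 4: Correct value = 23, but claimed value = 3
Conclusion: Record 908 has the error.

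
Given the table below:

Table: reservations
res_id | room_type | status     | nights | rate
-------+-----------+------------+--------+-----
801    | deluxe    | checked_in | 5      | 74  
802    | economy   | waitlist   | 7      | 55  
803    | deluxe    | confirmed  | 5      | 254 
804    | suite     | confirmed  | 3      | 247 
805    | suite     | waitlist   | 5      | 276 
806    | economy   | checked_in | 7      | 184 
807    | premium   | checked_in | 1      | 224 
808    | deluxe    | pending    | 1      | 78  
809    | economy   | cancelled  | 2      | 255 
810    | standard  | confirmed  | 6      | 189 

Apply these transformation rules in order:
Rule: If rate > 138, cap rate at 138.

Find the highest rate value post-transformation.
138

Step 1: Original maximum rate = 276
Step 2: Apply cap at 138
Step 3: 7 records had rate > 138 and were capped
Step 4: Maximum after transformation = 138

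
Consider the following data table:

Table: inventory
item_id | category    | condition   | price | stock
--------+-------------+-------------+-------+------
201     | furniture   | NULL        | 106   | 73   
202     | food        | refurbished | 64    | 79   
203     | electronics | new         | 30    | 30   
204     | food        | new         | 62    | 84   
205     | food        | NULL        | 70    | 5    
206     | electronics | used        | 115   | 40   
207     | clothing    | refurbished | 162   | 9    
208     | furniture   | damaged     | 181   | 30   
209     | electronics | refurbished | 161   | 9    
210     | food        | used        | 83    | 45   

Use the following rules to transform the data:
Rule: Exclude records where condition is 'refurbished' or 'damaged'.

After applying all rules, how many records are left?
6

Step 1: Count records to exclude
  - 3 (refurbished) + 1 (damaged) = 4 records
Step 2: Total records: 10
Step 3: Remaining = 10 - 4 = 6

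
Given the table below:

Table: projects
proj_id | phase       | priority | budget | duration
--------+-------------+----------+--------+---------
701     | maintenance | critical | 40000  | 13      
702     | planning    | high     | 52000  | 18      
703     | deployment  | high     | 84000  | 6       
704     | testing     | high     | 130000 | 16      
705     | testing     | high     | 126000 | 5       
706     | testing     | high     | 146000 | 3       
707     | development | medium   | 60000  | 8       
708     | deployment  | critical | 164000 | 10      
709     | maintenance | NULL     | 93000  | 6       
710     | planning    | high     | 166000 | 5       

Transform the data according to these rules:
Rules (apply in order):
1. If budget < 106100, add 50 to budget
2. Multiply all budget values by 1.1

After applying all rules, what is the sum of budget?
1167375.0

Step 1: Apply Rule 1 - Add 50 to records with budget < 106100
  - 5 records affected: 329000 + (5 × 50) = 329250
  - Unaffected records: 732000
  - Sum after Rule 1: 1061250
Step 2: Apply Rule 2 - Multiply all by 1.1
  - 1061250 × 1.1 = 1167375.0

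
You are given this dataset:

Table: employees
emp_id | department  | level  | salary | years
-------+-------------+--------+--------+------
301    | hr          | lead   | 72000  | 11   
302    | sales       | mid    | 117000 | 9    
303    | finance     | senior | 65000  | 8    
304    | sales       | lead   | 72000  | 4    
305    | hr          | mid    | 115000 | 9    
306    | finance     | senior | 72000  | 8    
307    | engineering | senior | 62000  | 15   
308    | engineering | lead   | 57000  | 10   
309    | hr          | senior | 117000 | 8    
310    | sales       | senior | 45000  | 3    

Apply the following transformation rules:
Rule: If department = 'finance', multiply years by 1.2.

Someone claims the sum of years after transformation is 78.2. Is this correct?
No, the correct result is 88.2.

Step 1: Calculate the correct sum after transformation
Step 2: Apply multiplier 1.2 to records where department = 'finance'
Step 3: Correct result = 88.2
Step 4: Claimed result = 78.2
Step 5: 88.2 ≠ 78.2
Conclusion: The claimed result is incorrect. The correct answer is 88.2.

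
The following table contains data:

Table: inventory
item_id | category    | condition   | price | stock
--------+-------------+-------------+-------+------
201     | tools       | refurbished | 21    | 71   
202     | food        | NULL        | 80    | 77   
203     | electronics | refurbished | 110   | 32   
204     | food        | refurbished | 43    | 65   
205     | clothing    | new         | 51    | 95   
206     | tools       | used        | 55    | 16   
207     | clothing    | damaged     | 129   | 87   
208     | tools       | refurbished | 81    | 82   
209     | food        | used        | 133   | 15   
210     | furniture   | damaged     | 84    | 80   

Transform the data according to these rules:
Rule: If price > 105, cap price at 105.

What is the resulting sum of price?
730

Step 1: 3 records have price > 105
Step 2: These records originally summed to 372
Step 3: After capping: 3 × 105 = 315
Step 4: Unaffected records sum: 415
Step 5: Final sum = 315 + 415 = 730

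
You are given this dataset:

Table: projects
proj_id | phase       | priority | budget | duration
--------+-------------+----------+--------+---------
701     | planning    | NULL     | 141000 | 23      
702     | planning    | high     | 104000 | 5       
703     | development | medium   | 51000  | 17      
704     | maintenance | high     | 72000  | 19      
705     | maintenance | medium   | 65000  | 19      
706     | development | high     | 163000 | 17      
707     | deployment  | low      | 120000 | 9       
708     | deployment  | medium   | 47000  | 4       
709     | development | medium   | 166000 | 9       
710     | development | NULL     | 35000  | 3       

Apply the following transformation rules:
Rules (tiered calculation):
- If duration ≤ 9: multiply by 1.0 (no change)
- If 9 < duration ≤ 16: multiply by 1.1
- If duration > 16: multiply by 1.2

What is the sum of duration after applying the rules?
144.0

Step 1: Tier 1 (duration ≤ 9): 5 records, sum = 30 × 1.0 = 30.0
Step 2: Tier 2 (9 < duration ≤ 16): 0 records, sum = 0 × 1.1 = 0.0
Step 3: Tier 3 (duration > 16): 5 records, sum = 95 × 1.2 = 114.0
Step 4: Final sum = 30.0 + 0.0 + 114.0 = 144.0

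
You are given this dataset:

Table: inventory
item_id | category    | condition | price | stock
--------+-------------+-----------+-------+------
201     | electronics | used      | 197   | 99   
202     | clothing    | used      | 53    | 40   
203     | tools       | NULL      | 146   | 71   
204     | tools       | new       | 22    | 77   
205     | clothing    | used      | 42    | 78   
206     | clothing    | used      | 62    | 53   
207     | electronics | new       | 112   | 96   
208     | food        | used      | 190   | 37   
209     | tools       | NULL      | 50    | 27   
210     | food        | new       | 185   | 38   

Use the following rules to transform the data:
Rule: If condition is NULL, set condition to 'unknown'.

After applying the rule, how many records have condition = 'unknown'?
2

Step 1: Count records where condition IS NULL
Step 2: Found 2 records with NULL condition
Step 3: These records will have condition set to 'unknown'
Step 4: Records already having condition = 'unknown': 0
Step 5: Answer: 2 + 0 = 2 records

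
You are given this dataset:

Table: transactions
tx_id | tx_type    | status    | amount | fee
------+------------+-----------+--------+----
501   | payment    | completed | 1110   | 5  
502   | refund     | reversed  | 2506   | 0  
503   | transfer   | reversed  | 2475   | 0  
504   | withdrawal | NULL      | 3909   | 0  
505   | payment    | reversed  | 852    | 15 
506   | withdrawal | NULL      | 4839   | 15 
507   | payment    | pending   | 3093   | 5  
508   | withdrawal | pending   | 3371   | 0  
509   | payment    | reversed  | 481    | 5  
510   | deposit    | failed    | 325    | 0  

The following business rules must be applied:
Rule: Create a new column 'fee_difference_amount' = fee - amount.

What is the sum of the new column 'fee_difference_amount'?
-22916

Step 1: For each record, compute fee - amount
Example calculations:
  5 - 1110 = -1105
  0 - 2506 = -2506
  0 - 2475 = -2475
  ...
Step 2: Sum all derived values
Step 3: Total = -22916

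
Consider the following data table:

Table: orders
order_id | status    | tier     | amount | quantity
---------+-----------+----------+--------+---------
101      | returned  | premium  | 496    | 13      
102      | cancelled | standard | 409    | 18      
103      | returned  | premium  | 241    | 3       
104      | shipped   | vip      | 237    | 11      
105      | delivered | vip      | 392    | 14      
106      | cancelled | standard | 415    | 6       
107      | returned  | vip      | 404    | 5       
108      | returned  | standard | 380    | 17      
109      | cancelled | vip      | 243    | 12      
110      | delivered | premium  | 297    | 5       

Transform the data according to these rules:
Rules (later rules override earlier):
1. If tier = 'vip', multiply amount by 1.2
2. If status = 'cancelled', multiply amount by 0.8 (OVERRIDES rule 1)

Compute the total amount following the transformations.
3507.2

Step 1: Rule 2 takes priority for records with status = 'cancelled'
  - 3 records: 1067 × 0.8 = 853.6
Step 2: Rule 1 applies to remaining records with tier = 'vip'
  - 3 records: 1033 × 1.2 = 1239.6
Step 3: Other records unchanged: 1414
Step 4: Final sum = 853.6 + 1239.6 + 1414 = 3507.2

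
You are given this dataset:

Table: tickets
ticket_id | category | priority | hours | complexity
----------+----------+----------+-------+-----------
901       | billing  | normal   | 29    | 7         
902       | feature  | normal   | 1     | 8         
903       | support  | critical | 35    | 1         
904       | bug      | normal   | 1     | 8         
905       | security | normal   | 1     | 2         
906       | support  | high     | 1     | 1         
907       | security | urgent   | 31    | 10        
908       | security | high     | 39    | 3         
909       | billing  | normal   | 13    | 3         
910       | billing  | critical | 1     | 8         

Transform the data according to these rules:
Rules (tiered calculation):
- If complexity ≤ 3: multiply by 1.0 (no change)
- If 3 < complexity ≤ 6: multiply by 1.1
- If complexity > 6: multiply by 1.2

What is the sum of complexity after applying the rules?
59.2

Step 1: Tier 1 (complexity ≤ 3): 5 records, sum = 10 × 1.0 = 10.0
Step 2: Tier 2 (3 < complexity ≤ 6): 0 records, sum = 0 × 1.1 = 0.0
Step 3: Tier 3 (complexity > 6): 5 records, sum = 41 × 1.2 = 49.2
Step 4: Final sum = 10.0 + 0.0 + 49.2 = 59.2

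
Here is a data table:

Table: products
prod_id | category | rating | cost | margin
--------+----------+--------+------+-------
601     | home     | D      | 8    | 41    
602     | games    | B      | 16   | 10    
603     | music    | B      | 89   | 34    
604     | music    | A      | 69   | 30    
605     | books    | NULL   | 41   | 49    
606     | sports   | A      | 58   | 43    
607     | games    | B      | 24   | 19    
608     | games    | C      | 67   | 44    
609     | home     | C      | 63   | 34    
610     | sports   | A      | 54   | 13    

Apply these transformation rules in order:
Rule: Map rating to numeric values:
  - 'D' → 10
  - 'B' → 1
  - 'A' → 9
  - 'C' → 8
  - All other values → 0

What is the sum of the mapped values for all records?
56

Step 1: Apply mapping to each record
Step 2: Count by status:
  'D': 1 records × 10 = 10
  'B': 3 records × 1 = 3
  'A': 3 records × 9 = 27
  'C': 2 records × 8 = 16
Step 3: Sum all mapped values = 56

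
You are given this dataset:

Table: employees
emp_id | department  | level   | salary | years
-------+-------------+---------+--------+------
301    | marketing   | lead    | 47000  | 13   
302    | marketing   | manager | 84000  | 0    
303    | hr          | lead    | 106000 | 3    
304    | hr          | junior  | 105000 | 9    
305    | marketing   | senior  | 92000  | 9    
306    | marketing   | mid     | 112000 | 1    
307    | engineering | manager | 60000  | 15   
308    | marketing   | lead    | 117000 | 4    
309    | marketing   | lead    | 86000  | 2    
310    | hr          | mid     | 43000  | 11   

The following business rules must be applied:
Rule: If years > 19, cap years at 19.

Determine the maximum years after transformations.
15

Step 1: Original maximum years = 15
Step 2: Check cap of 19 against maximum
Step 3: No records exceed the cap (max 15 <= cap 19), so no capping applies
Step 4: Maximum after transformation = 15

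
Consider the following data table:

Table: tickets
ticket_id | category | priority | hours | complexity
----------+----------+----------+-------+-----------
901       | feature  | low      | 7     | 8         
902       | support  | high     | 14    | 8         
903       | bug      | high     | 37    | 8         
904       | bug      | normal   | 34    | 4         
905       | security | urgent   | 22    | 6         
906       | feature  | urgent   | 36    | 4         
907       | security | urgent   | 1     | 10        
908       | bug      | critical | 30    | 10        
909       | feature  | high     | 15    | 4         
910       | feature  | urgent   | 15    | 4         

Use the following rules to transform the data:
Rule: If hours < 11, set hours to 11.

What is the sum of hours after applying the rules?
225

Step 1: 2 records have hours < 11
Step 2: These records originally summed to 8
Step 3: After setting to minimum: 2 × 11 = 22
Step 4: Unaffected records sum: 203
Step 5: Final sum = 22 + 203 = 225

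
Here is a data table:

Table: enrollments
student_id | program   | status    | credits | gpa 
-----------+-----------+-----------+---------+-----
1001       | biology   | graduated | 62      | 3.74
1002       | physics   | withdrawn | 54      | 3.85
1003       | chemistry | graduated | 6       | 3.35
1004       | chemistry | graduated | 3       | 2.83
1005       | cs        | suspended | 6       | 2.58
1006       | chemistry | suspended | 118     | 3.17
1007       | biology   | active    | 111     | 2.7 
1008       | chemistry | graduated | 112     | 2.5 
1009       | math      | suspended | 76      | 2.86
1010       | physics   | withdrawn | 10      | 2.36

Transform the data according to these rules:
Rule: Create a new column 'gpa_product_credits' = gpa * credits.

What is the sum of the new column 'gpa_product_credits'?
1678.57

Step 1: For each record, compute gpa * credits
Example calculations:
  3.74 * 62 = 231.88
  3.85 * 54 = 207.9
  3.35 * 6 = 20.1
  ...
Step 2: Sum all derived values
Step 3: Total = 1678.57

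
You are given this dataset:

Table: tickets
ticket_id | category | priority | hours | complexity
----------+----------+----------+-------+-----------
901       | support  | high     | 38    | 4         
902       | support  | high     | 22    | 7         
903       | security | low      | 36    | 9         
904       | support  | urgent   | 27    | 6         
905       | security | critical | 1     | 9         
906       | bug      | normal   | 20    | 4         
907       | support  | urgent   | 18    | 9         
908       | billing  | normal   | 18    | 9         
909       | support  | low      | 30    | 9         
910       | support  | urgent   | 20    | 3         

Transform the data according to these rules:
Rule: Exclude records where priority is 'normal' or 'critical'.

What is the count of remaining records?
7

Step 1: Count records to exclude
  - 2 (normal) + 1 (critical) = 3 records
Step 2: Total records: 10
Step 3: Remaining = 10 - 3 = 7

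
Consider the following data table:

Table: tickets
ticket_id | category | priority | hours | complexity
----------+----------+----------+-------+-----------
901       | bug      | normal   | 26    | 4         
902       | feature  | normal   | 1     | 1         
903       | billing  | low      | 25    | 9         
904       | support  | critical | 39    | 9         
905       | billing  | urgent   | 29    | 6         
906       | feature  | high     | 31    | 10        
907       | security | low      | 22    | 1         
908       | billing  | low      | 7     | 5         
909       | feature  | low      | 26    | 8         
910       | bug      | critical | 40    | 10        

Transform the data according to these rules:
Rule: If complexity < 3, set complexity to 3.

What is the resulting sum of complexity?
67

Step 1: 2 records have complexity < 3
Step 2: These records originally summed to 2
Step 3: After setting to minimum: 2 × 3 = 6
Step 4: Unaffected records sum: 61
Step 5: Final sum = 6 + 61 = 67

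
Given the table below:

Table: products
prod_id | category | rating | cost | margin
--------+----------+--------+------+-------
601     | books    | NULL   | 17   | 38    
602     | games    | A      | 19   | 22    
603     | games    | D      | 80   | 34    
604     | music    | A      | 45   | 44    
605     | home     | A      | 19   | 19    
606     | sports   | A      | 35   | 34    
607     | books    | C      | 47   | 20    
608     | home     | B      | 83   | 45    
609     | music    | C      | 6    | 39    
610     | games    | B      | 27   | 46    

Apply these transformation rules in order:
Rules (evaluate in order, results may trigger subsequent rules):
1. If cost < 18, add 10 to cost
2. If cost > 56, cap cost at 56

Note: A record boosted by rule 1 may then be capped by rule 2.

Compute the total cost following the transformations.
347

Step 1: Apply rule 1 to records with cost < 18
  - 2 records get bonus of 10
  - Of these, 0 records then exceed 56 and get capped
Step 2: Apply rule 2 to records with cost > 56
  - 2 records (original) are capped
Step 3: Calculate final sum = 347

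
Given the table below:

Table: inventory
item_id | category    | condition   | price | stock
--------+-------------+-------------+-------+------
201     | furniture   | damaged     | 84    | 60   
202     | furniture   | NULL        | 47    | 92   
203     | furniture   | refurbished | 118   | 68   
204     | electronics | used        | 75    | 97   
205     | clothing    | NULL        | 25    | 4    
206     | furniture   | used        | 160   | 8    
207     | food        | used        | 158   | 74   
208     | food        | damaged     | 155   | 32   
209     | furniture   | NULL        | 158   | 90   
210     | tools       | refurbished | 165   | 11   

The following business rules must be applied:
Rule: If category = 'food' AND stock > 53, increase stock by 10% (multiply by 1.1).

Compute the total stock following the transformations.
543.4

Step 1: Find records where category = 'food' AND stock > 53
Step 2: 1 records match, summing to 74
Step 3: After multiplier: 74 × 1.1 = 81.4
Step 4: Unaffected records sum: 462
Step 5: Final sum = 81.4 + 462 = 543.4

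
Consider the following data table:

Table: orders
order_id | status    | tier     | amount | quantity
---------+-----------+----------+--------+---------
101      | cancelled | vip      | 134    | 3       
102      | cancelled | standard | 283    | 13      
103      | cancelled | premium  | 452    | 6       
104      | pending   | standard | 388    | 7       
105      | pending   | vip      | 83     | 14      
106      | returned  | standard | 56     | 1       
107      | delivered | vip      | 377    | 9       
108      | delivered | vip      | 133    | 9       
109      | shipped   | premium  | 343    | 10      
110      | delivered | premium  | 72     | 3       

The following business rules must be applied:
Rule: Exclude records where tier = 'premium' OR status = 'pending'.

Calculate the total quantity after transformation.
35

Step 1: Find records where tier = 'premium' OR status = 'pending'
Step 2: 5 records match, summing to 40
Step 3: Original sum: 75
Step 4: Remaining sum = 75 - 40 = 35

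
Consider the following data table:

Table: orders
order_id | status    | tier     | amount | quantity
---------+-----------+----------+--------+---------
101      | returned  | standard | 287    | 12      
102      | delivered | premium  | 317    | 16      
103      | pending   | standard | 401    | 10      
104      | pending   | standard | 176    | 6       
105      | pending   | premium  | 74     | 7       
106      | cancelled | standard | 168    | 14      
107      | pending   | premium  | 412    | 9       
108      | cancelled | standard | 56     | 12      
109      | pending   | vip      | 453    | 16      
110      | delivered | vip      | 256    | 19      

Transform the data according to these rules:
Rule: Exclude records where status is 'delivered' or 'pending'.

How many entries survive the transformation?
3

Step 1: Count records to exclude
  - 2 (delivered) + 5 (pending) = 7 records
Step 2: Total records: 10
Step 3: Remaining = 10 - 7 = 3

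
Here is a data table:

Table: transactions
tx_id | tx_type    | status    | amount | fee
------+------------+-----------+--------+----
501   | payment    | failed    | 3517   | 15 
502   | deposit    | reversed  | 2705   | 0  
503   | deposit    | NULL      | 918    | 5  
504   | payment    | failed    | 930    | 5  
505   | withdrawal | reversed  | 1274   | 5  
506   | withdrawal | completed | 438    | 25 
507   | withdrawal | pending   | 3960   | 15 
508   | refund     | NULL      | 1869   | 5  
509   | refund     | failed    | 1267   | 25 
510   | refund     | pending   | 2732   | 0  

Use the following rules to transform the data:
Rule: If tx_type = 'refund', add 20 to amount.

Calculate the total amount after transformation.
19670

Step 1: Count records where tx_type = 'refund': 3
Step 2: Total bonus added: 3 × 20 = 60
Step 3: Original sum of amount: 19610
Step 4: Final sum = 19610 + 60 = 19670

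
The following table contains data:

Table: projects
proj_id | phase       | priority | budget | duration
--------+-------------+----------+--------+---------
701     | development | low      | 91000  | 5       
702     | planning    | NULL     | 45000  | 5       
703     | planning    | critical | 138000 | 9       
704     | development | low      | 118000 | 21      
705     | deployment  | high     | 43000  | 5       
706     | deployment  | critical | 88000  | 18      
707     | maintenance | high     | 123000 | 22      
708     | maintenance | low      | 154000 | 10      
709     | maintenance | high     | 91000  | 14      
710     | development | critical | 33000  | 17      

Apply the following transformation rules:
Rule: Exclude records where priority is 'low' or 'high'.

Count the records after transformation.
4

Step 1: Count records to exclude
  - 3 (low) + 3 (high) = 6 records
Step 2: Total records: 10
Step 3: Remaining = 10 - 6 = 4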